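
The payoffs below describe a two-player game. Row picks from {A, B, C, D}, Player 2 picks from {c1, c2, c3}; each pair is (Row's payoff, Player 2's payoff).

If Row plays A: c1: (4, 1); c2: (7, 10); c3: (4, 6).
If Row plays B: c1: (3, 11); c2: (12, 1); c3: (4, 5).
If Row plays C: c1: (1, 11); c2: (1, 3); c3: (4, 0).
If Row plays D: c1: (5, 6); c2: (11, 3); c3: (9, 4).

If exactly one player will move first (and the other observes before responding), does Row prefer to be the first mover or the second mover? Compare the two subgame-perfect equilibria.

If Row leads: Player 2's best replies are A→c2, B→c1, C→c1, D→c1; Row's induced payoffs 7, 3, 1, 5; outcome (A, c2), payoffs (7, 10).
If Player 2 leads: Row's best replies are c1→D, c2→B, c3→D; Player 2's induced payoffs 6, 1, 4; outcome (D, c1), payoffs (5, 6).
Row gets 7 moving first and 5 moving second, so Row prefers to move first.

first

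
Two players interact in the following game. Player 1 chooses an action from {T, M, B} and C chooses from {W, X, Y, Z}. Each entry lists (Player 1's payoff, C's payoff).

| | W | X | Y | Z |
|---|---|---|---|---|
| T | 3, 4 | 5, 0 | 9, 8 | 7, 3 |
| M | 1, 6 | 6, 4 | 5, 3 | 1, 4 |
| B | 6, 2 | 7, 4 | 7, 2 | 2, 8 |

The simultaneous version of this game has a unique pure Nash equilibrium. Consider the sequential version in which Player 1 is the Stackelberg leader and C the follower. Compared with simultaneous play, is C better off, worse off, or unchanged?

unchanged

Work backward from C's decision.
- T → C plays Y (best of 4, 0, 8, 3); Player 1 gets 9.
- M → C plays W (best of 6, 4, 3, 4); Player 1 gets 1.
- B → C plays Z (best of 2, 4, 2, 8); Player 1 gets 2.
Player 1's induced payoffs are 9, 1, 2, so Player 1 commits to T. Subgame-perfect outcome: (T, Y) with payoffs (9, 8).
For the simultaneous game, intersect best replies.
Player 1's best replies: W→B; X→B; Y→T; Z→T.
C's best replies: T→Y; M→W; B→Z.
The unique mutual best reply is (T, Y), giving (9, 8).
C earns 8 sequentially versus 8 at the Nash outcome: unchanged.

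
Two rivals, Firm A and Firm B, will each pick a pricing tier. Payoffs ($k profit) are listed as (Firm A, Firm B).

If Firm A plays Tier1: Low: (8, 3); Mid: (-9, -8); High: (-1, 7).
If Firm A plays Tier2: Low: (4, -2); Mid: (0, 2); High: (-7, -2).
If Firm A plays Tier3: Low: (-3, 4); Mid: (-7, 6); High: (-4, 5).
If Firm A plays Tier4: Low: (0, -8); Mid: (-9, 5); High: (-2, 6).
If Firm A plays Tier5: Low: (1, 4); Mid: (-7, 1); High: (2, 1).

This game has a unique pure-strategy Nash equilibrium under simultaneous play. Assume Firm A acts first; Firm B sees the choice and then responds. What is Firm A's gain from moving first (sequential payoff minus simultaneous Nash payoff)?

1

Solve by backward induction (Firm A leads).
- Tier1 → Firm B plays High (best of 3, -8, 7); Firm A gets -1.
- Tier2 → Firm B plays Mid (best of -2, 2, -2); Firm A gets 0.
- Tier3 → Firm B plays Mid (best of 4, 6, 5); Firm A gets -7.
- Tier4 → Firm B plays High (best of -8, 5, 6); Firm A gets -2.
- Tier5 → Firm B plays Low (best of 4, 1, 1); Firm A gets 1.
Maximizing over -1, 0, -7, -2, 1, Firm A chooses Tier5. Subgame-perfect outcome: (Tier5, Low) with payoffs (1, 4).
For the simultaneous game, intersect best replies.
Firm A's best replies: Low→Tier1; Mid→Tier2; High→Tier5.
Firm B's best replies: Tier1→High; Tier2→Mid; Tier3→Mid; Tier4→High; Tier5→Low.
The unique mutual best reply is (Tier2, Mid), giving (0, 2).
Firm A's commitment gain: 1 − 0 = 1.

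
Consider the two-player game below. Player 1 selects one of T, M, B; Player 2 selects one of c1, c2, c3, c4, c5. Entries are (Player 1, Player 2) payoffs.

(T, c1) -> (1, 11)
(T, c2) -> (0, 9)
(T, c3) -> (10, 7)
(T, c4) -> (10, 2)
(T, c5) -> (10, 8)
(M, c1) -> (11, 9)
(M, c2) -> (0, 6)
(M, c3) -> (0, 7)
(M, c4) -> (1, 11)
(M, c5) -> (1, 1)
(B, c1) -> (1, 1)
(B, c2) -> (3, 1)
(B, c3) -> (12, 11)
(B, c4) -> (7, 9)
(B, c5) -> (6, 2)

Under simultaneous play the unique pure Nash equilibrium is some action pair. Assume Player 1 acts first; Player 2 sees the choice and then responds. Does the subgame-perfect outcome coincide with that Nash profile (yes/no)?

Player 2 best-responds to each possible Player 1 move:
- T: Player 2 compares 11, 9, 7, 2, 8 and picks c1; Player 1 would get 1.
- M: Player 2 compares 9, 6, 7, 11, 1 and picks c4; Player 1 would get 1.
- B: Player 2 compares 1, 1, 11, 9, 2 and picks c3; Player 1 would get 12.
Maximizing over 1, 1, 12, Player 1 chooses B. Subgame-perfect outcome: (B, c3) with payoffs (12, 11).
For the simultaneous game, intersect best replies.
Player 1's best replies: c1→M; c2→B; c3→B; c4→T; c5→T.
Player 2's best replies: T→c1; M→c4; B→c3.
The unique mutual best reply is (B, c3), giving (12, 11).
Sequential outcome (B, c3) coincides with the Nash profile (B, c3).

yes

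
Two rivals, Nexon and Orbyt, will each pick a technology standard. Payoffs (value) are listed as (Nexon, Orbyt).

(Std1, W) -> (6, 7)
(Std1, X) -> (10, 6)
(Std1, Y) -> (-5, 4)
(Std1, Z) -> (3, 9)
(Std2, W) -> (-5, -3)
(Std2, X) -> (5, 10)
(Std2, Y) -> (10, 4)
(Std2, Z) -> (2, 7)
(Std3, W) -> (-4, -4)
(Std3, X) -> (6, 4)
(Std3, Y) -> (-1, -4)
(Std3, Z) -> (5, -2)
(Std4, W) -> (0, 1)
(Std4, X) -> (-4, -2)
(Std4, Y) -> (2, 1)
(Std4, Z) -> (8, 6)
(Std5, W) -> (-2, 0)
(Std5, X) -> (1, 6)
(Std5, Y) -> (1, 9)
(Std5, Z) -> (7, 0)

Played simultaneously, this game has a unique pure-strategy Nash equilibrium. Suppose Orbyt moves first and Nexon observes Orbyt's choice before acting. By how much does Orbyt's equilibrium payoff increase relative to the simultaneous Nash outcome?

1

Work backward from Nexon's decision.
- W: BR = Std1, leader payoff 7.
- X: BR = Std1, leader payoff 6.
- Y: BR = Std2, leader payoff 4.
- Z: BR = Std4, leader payoff 6.
Orbyt's induced payoffs are 7, 6, 4, 6, so Orbyt commits to W. Subgame-perfect outcome: (Std1, W) with payoffs (6, 7).
For the simultaneous game, intersect best replies.
Nexon's best replies: W→Std1; X→Std1; Y→Std2; Z→Std4.
Orbyt's best replies: Std1→Z; Std2→X; Std3→X; Std4→Z; Std5→Y.
The unique mutual best reply is (Std4, Z), giving (8, 6).
Orbyt's commitment gain: 7 − 6 = 1.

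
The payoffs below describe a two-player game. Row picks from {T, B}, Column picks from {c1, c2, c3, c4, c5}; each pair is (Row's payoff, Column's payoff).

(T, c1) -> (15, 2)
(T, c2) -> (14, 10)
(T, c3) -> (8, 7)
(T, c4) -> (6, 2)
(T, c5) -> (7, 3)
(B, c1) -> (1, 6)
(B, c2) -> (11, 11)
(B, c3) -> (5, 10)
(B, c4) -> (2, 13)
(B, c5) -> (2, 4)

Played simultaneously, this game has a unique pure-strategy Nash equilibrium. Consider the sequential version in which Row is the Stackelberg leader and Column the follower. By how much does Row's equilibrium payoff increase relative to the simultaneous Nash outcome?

Work backward from Column's decision.
- T: Column compares 2, 10, 7, 2, 3 and picks c2; Row would get 14.
- B: Column compares 6, 11, 10, 13, 4 and picks c4; Row would get 2.
Among 14, 2, the best is 14 at T. Subgame-perfect outcome: (T, c2) with payoffs (14, 10).
Under simultaneous play:
Row's best replies: c1→T; c2→T; c3→T; c4→T; c5→T.
Column's best replies: T→c2; B→c4.
The unique mutual best reply is (T, c2), giving (14, 10).
Row's commitment gain: 14 − 14 = 0.

0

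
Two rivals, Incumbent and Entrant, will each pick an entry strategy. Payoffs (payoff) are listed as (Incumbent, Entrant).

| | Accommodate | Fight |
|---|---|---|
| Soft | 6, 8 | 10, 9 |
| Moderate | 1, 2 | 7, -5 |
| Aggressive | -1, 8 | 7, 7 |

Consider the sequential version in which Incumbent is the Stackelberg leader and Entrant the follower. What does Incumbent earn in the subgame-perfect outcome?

Entrant best-responds to each possible Incumbent move:
- Soft: Entrant compares 8, 9 and picks Fight; Incumbent would get 10.
- Moderate: Entrant compares 2, -5 and picks Accommodate; Incumbent would get 1.
- Aggressive: Entrant compares 8, 7 and picks Accommodate; Incumbent would get -1.
Incumbent's induced payoffs are 10, 1, -1, so Incumbent commits to Soft. Subgame-perfect outcome: (Soft, Fight) with payoffs (10, 9).

10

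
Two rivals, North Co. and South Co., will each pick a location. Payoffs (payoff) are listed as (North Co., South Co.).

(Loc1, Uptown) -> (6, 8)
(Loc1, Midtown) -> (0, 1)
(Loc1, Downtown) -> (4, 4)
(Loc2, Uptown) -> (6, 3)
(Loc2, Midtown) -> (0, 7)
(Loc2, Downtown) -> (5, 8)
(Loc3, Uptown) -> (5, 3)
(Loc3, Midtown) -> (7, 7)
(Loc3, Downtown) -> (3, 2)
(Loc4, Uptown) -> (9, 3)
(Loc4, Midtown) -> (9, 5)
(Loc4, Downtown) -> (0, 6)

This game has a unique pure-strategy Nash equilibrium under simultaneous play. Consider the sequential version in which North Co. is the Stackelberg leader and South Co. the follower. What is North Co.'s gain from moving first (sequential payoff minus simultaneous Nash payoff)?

2

Solve by backward induction (North Co. leads).
- Loc1 → South Co. plays Uptown (best of 8, 1, 4); North Co. gets 6.
- Loc2 → South Co. plays Downtown (best of 3, 7, 8); North Co. gets 5.
- Loc3 → South Co. plays Midtown (best of 3, 7, 2); North Co. gets 7.
- Loc4 → South Co. plays Downtown (best of 3, 5, 6); North Co. gets 0.
Among 6, 5, 7, 0, the best is 7 at Loc3. Subgame-perfect outcome: (Loc3, Midtown) with payoffs (7, 7).
Under simultaneous play:
North Co.'s best replies: Uptown→Loc4; Midtown→Loc4; Downtown→Loc2.
South Co.'s best replies: Loc1→Uptown; Loc2→Downtown; Loc3→Midtown; Loc4→Downtown.
Only (Loc2, Downtown) has each player best-responding; Nash payoffs (5, 8).
North Co.'s commitment gain: 7 − 5 = 2.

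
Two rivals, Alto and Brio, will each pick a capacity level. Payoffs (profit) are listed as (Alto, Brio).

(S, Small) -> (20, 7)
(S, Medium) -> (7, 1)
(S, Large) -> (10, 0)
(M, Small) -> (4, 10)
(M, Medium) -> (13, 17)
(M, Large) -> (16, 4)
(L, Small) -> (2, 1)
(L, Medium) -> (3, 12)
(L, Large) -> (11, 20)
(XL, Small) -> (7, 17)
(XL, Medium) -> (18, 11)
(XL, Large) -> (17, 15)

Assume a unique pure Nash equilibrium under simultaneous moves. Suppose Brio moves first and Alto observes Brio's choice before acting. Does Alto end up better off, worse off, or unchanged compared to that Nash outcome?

worse off

Alto best-responds to each possible Brio move:
- Small: Alto compares 20, 4, 2, 7 and picks S; Brio would get 7.
- Medium: Alto compares 7, 13, 3, 18 and picks XL; Brio would get 11.
- Large: Alto compares 10, 16, 11, 17 and picks XL; Brio would get 15.
Among 7, 11, 15, the best is 15 at Large. Subgame-perfect outcome: (XL, Large) with payoffs (17, 15).
Under simultaneous play:
Alto's best replies: Small→S; Medium→XL; Large→XL.
Brio's best replies: S→Small; M→Medium; L→Large; XL→Small.
The unique mutual best reply is (S, Small), giving (20, 7).
Alto earns 17 sequentially versus 20 at the Nash outcome: worse off.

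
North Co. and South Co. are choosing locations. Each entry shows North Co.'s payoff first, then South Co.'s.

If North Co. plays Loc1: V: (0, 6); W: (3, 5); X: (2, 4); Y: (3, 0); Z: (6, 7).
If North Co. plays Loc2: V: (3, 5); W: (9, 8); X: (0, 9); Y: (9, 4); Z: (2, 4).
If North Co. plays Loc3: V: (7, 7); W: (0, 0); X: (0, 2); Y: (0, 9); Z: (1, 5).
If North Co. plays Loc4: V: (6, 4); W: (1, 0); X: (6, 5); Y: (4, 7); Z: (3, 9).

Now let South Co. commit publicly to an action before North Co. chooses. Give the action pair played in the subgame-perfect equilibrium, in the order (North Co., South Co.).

North Co. best-responds to each possible South Co. move:
- V: North Co. compares 0, 3, 7, 6 and picks Loc3; South Co. would get 7.
- W: North Co. compares 3, 9, 0, 1 and picks Loc2; South Co. would get 8.
- X: North Co. compares 2, 0, 0, 6 and picks Loc4; South Co. would get 5.
- Y: North Co. compares 3, 9, 0, 4 and picks Loc2; South Co. would get 4.
- Z: North Co. compares 6, 2, 1, 3 and picks Loc1; South Co. would get 7.
South Co.'s induced payoffs are 7, 8, 5, 4, 7, so South Co. commits to W. Subgame-perfect outcome: (Loc2, W) with payoffs (9, 8).

(Loc2, W)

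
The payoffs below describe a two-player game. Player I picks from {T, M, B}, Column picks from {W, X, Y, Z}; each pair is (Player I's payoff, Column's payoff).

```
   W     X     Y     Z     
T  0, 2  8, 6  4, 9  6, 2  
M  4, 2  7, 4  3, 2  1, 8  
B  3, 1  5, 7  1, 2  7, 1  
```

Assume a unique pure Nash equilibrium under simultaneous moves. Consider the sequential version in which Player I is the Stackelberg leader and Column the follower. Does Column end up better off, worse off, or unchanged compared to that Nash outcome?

worse off

Backward induction with Player I moving first.
- T: BR = Y, leader payoff 4.
- M: BR = Z, leader payoff 1.
- B: BR = X, leader payoff 5.
Player I's induced payoffs are 4, 1, 5, so Player I commits to B. Subgame-perfect outcome: (B, X) with payoffs (5, 7).
Now find the simultaneous Nash equilibrium.
Player I's best replies: W→M; X→T; Y→T; Z→B.
Column's best replies: T→Y; M→Z; B→X.
The unique mutual best reply is (T, Y), giving (4, 9).
Column earns 7 sequentially versus 9 at the Nash outcome: worse off.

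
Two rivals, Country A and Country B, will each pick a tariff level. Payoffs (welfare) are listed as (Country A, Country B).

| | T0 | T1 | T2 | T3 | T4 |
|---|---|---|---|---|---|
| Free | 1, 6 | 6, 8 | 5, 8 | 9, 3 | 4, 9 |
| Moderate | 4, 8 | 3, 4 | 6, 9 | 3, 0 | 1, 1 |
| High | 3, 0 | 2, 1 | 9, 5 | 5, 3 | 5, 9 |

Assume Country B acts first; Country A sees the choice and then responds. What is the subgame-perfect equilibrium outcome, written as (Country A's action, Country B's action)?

Country A best-responds to each possible Country B move:
- T0: BR = Moderate, leader payoff 8.
- T1: BR = Free, leader payoff 8.
- T2: BR = High, leader payoff 5.
- T3: BR = Free, leader payoff 3.
- T4: BR = High, leader payoff 9.
Among 8, 8, 5, 3, 9, the best is 9 at T4. Subgame-perfect outcome: (High, T4) with payoffs (5, 9).

(High, T4)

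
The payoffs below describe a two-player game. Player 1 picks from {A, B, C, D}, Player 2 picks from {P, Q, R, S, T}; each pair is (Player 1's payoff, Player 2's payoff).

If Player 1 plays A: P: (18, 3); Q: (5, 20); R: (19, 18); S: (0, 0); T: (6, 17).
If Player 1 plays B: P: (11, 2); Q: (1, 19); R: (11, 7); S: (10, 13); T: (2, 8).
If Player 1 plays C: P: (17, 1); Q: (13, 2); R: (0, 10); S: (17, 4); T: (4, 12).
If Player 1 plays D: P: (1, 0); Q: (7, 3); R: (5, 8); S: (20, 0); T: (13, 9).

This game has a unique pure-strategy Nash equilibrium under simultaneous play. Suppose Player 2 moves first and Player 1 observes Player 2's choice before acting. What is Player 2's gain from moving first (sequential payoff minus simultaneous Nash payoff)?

Solve by backward induction (Player 2 leads).
- P → Player 1 plays A (best of 18, 11, 17, 1); Player 2 gets 3.
- Q → Player 1 plays C (best of 5, 1, 13, 7); Player 2 gets 2.
- R → Player 1 plays A (best of 19, 11, 0, 5); Player 2 gets 18.
- S → Player 1 plays D (best of 0, 10, 17, 20); Player 2 gets 0.
- T → Player 1 plays D (best of 6, 2, 4, 13); Player 2 gets 9.
Player 2's induced payoffs are 3, 2, 18, 0, 9, so Player 2 commits to R. Subgame-perfect outcome: (A, R) with payoffs (19, 18).
Under simultaneous play:
Player 1's best replies: P→A; Q→C; R→A; S→D; T→D.
Player 2's best replies: A→Q; B→Q; C→T; D→T.
The unique mutual best reply is (D, T), giving (13, 9).
Player 2's commitment gain: 18 − 9 = 9.

9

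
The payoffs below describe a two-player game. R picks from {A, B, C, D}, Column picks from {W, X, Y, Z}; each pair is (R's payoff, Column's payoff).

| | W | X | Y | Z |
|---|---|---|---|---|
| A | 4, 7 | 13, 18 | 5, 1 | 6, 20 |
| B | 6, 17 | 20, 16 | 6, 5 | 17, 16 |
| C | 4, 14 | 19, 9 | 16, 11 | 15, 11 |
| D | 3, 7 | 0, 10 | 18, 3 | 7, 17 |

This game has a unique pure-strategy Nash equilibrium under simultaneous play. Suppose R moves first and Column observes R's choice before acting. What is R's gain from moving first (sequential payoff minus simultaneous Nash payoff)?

1

Column best-responds to each possible R move:
- A: BR = Z, leader payoff 6.
- B: BR = W, leader payoff 6.
- C: BR = W, leader payoff 4.
- D: BR = Z, leader payoff 7.
Among 6, 6, 4, 7, the best is 7 at D. Subgame-perfect outcome: (D, Z) with payoffs (7, 17).
For the simultaneous game, intersect best replies.
R's best replies: W→B; X→B; Y→D; Z→B.
Column's best replies: A→Z; B→W; C→W; D→Z.
The unique mutual best reply is (B, W), giving (6, 17).
R's commitment gain: 7 − 6 = 1.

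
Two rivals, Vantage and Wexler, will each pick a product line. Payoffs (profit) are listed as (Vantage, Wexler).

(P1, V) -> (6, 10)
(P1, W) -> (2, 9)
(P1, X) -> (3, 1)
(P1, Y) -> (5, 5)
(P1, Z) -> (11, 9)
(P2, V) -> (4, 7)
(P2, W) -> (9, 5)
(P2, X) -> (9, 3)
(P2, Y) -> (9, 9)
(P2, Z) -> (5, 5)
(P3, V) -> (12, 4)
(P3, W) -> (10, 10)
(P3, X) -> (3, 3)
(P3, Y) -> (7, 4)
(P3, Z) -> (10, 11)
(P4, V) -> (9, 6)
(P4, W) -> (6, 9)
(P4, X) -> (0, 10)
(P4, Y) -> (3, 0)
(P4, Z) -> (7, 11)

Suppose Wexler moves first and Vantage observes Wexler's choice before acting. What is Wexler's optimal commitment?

Solve by backward induction (Wexler leads).
- V: Vantage compares 6, 4, 12, 9 and picks P3; Wexler would get 4.
- W: Vantage compares 2, 9, 10, 6 and picks P3; Wexler would get 10.
- X: Vantage compares 3, 9, 3, 0 and picks P2; Wexler would get 3.
- Y: Vantage compares 5, 9, 7, 3 and picks P2; Wexler would get 9.
- Z: Vantage compares 11, 5, 10, 7 and picks P1; Wexler would get 9.
Wexler's induced payoffs are 4, 10, 3, 9, 9, so Wexler commits to W. Subgame-perfect outcome: (P3, W) with payoffs (10, 10).

W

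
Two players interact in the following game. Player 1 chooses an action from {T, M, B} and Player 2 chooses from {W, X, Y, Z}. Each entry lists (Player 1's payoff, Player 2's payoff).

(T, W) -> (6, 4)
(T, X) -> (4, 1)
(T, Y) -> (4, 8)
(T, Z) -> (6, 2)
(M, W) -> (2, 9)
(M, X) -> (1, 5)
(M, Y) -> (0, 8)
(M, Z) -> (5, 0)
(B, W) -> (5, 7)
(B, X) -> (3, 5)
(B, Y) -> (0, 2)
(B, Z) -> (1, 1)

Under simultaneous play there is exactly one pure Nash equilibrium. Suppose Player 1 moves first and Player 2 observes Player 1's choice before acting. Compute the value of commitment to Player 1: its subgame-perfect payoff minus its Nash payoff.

Backward induction with Player 1 moving first.
- T: BR = Y, leader payoff 4.
- M: BR = W, leader payoff 2.
- B: BR = W, leader payoff 5.
Among 4, 2, 5, the best is 5 at B. Subgame-perfect outcome: (B, W) with payoffs (5, 7).
For the simultaneous game, intersect best replies.
Player 1's best replies: W→T; X→T; Y→T; Z→T.
Player 2's best replies: T→Y; M→W; B→W.
The unique mutual best reply is (T, Y), giving (4, 8).
Player 1's commitment gain: 5 − 4 = 1.

1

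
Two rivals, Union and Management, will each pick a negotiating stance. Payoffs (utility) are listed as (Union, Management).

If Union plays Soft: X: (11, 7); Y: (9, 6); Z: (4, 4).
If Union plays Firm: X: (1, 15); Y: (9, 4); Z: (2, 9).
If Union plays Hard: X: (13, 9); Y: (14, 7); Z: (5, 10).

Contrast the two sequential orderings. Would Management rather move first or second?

first

If Union leads: Management's best replies are Soft→X, Firm→X, Hard→Z; Union's induced payoffs 11, 1, 5; outcome (Soft, X), payoffs (11, 7).
If Management leads: Union's best replies are X→Hard, Y→Hard, Z→Hard; Management's induced payoffs 9, 7, 10; outcome (Hard, Z), payoffs (5, 10).
Management gets 10 moving first and 7 moving second, so Management prefers to move first.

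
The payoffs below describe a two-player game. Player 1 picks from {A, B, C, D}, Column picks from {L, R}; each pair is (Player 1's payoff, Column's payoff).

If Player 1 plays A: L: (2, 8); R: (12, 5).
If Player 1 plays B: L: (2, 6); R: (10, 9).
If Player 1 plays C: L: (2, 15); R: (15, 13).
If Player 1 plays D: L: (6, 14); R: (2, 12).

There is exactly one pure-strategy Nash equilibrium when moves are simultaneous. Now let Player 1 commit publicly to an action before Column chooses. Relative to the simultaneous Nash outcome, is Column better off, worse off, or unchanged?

Solve by backward induction (Player 1 leads).
- A: Column compares 8, 5 and picks L; Player 1 would get 2.
- B: Column compares 6, 9 and picks R; Player 1 would get 10.
- C: Column compares 15, 13 and picks L; Player 1 would get 2.
- D: Column compares 14, 12 and picks L; Player 1 would get 6.
Maximizing over 2, 10, 2, 6, Player 1 chooses B. Subgame-perfect outcome: (B, R) with payoffs (10, 9).
Under simultaneous play:
Player 1's best replies: L→D; R→C.
Column's best replies: A→L; B→R; C→L; D→L.
Only (D, L) has each player best-responding; Nash payoffs (6, 14).
Column earns 9 sequentially versus 14 at the Nash outcome: worse off.

worse off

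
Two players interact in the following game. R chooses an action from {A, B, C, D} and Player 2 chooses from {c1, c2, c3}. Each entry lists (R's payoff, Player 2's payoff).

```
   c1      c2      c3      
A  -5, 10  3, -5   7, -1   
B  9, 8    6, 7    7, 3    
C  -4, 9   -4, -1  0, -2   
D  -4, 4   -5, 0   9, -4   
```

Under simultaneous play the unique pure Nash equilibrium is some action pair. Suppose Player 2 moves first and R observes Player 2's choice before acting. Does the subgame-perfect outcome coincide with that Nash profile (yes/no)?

Backward induction with Player 2 moving first.
- c1: BR = B, leader payoff 8.
- c2: BR = B, leader payoff 7.
- c3: BR = D, leader payoff -4.
Maximizing over 8, 7, -4, Player 2 chooses c1. Subgame-perfect outcome: (B, c1) with payoffs (9, 8).
Under simultaneous play:
R's best replies: c1→B; c2→B; c3→D.
Player 2's best replies: A→c1; B→c1; C→c1; D→c1.
Only (B, c1) has each player best-responding; Nash payoffs (9, 8).
Sequential outcome (B, c1) coincides with the Nash profile (B, c1).

yes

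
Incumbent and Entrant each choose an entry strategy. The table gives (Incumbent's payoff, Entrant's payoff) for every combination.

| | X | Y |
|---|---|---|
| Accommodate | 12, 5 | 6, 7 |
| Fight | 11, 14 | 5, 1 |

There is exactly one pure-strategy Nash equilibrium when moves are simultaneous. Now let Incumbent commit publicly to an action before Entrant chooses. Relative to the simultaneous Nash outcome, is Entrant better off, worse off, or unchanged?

better off

Work backward from Entrant's decision.
- Accommodate → Entrant plays Y (best of 5, 7); Incumbent gets 6.
- Fight → Entrant plays X (best of 14, 1); Incumbent gets 11.
Among 6, 11, the best is 11 at Fight. Subgame-perfect outcome: (Fight, X) with payoffs (11, 14).
Now find the simultaneous Nash equilibrium.
Incumbent's best replies: X→Accommodate; Y→Accommodate.
Entrant's best replies: Accommodate→Y; Fight→X.
Only (Accommodate, Y) has each player best-responding; Nash payoffs (6, 7).
Entrant earns 14 sequentially versus 7 at the Nash outcome: better off.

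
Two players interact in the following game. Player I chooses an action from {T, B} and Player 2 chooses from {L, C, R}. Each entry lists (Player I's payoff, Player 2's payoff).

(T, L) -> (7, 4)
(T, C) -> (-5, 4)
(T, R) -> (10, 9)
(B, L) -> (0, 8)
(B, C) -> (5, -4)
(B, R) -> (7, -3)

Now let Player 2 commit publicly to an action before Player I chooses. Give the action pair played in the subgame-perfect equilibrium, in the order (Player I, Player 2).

(T, R)

Work backward from Player I's decision.
- L → Player I plays T (best of 7, 0); Player 2 gets 4.
- C → Player I plays B (best of -5, 5); Player 2 gets -4.
- R → Player I plays T (best of 10, 7); Player 2 gets 9.
Among 4, -4, 9, the best is 9 at R. Subgame-perfect outcome: (T, R) with payoffs (10, 9).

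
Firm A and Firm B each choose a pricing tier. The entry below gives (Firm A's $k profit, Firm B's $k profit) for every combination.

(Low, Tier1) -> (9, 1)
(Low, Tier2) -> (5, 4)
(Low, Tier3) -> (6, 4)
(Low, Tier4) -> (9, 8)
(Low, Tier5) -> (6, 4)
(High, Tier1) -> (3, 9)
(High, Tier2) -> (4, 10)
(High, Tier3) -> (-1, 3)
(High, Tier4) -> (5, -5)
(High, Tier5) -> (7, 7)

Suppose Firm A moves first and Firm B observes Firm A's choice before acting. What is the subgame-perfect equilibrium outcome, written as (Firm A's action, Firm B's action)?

Backward induction with Firm A moving first.
- Low: BR = Tier4, leader payoff 9.
- High: BR = Tier2, leader payoff 4.
Maximizing over 9, 4, Firm A chooses Low. Subgame-perfect outcome: (Low, Tier4) with payoffs (9, 8).

(Low, Tier4)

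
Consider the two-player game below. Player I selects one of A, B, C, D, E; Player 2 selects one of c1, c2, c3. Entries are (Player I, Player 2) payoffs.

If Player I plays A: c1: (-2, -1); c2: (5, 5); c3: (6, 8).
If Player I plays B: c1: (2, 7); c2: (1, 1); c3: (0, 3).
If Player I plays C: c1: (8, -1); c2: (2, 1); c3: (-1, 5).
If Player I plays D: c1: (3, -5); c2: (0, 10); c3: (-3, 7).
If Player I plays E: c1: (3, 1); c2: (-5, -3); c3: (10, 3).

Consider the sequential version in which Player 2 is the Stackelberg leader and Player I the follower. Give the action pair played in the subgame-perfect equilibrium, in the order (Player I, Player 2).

(A, c2)

Backward induction with Player 2 moving first.
- c1: BR = C, leader payoff -1.
- c2: BR = A, leader payoff 5.
- c3: BR = E, leader payoff 3.
Among -1, 5, 3, the best is 5 at c2. Subgame-perfect outcome: (A, c2) with payoffs (5, 5).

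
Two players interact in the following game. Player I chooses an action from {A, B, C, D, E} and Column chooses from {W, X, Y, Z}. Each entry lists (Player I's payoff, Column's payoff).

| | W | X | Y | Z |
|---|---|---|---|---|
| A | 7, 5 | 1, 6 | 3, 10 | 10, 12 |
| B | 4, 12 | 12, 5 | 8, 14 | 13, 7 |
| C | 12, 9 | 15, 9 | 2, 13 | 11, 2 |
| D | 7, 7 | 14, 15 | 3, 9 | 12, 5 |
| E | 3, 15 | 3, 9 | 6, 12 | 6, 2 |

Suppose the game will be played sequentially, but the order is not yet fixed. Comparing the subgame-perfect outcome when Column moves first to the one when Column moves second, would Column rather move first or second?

second

If Player I leads: Column's best replies are A→Z, B→Y, C→Y, D→X, E→W; Player I's induced payoffs 10, 8, 2, 14, 3; outcome (D, X), payoffs (14, 15).
If Column leads: Player I's best replies are W→C, X→C, Y→B, Z→B; Column's induced payoffs 9, 9, 14, 7; outcome (B, Y), payoffs (8, 14).
Column gets 14 moving first and 15 moving second, so Column prefers to move second.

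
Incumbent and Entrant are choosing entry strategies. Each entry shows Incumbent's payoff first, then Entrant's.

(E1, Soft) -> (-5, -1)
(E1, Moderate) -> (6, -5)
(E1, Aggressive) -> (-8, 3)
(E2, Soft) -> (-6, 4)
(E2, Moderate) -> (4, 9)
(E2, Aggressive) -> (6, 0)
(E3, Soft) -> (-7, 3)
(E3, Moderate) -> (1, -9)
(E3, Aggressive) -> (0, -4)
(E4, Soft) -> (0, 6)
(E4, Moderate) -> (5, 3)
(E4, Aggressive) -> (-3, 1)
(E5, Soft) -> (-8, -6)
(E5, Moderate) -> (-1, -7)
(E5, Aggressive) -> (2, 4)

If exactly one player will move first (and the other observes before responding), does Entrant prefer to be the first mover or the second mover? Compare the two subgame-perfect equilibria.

second

If Incumbent leads: Entrant's best replies are E1→Aggressive, E2→Moderate, E3→Soft, E4→Soft, E5→Aggressive; Incumbent's induced payoffs -8, 4, -7, 0, 2; outcome (E2, Moderate), payoffs (4, 9).
If Entrant leads: Incumbent's best replies are Soft→E4, Moderate→E1, Aggressive→E2; Entrant's induced payoffs 6, -5, 0; outcome (E4, Soft), payoffs (0, 6).
Entrant gets 6 moving first and 9 moving second, so Entrant prefers to move second.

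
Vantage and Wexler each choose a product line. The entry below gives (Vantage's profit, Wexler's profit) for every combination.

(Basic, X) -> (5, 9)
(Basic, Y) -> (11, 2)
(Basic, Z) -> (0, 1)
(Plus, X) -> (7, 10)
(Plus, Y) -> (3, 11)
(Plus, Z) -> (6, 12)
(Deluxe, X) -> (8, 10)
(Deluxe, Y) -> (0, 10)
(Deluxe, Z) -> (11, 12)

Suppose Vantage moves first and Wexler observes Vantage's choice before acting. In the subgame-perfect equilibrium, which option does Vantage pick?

Deluxe

Solve by backward induction (Vantage leads).
- Basic → Wexler plays X (best of 9, 2, 1); Vantage gets 5.
- Plus → Wexler plays Z (best of 10, 11, 12); Vantage gets 6.
- Deluxe → Wexler plays Z (best of 10, 10, 12); Vantage gets 11.
Among 5, 6, 11, the best is 11 at Deluxe. Subgame-perfect outcome: (Deluxe, Z) with payoffs (11, 12).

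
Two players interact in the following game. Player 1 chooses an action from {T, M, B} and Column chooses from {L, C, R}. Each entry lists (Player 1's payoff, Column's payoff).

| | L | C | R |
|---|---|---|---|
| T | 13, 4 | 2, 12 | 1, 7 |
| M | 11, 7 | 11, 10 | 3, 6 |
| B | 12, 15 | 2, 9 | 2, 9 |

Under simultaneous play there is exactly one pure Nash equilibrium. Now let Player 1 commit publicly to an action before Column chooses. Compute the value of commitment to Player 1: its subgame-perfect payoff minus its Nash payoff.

1

Column best-responds to each possible Player 1 move:
- T: BR = C, leader payoff 2.
- M: BR = C, leader payoff 11.
- B: BR = L, leader payoff 12.
Among 2, 11, 12, the best is 12 at B. Subgame-perfect outcome: (B, L) with payoffs (12, 15).
Now find the simultaneous Nash equilibrium.
Player 1's best replies: L→T; C→M; R→M.
Column's best replies: T→C; M→C; B→L.
The unique mutual best reply is (M, C), giving (11, 10).
Player 1's commitment gain: 12 − 11 = 1.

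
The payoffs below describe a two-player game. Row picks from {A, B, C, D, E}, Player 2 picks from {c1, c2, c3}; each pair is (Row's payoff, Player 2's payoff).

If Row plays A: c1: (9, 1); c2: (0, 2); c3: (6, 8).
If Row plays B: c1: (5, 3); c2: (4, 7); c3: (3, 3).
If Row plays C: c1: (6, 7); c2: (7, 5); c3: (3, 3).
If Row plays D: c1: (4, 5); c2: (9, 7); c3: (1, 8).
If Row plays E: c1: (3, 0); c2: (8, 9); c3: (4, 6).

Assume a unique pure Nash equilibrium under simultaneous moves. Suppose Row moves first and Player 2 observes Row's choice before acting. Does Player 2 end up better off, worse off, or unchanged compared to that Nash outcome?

better off

Backward induction with Row moving first.
- A: Player 2 compares 1, 2, 8 and picks c3; Row would get 6.
- B: Player 2 compares 3, 7, 3 and picks c2; Row would get 4.
- C: Player 2 compares 7, 5, 3 and picks c1; Row would get 6.
- D: Player 2 compares 5, 7, 8 and picks c3; Row would get 1.
- E: Player 2 compares 0, 9, 6 and picks c2; Row would get 8.
Maximizing over 6, 4, 6, 1, 8, Row chooses E. Subgame-perfect outcome: (E, c2) with payoffs (8, 9).
For the simultaneous game, intersect best replies.
Row's best replies: c1→A; c2→D; c3→A.
Player 2's best replies: A→c3; B→c2; C→c1; D→c3; E→c2.
Only (A, c3) has each player best-responding; Nash payoffs (6, 8).
Player 2 earns 9 sequentially versus 8 at the Nash outcome: better off.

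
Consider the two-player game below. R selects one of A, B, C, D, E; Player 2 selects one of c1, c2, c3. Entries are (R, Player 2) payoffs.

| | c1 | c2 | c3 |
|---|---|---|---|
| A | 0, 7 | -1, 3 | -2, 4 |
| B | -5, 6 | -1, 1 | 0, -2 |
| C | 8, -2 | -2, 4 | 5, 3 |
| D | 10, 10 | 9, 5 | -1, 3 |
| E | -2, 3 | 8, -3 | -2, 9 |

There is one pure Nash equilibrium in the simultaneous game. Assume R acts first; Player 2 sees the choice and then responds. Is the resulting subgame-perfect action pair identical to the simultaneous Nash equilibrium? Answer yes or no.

yes

Solve by backward induction (R leads).
- A: BR = c1, leader payoff 0.
- B: BR = c1, leader payoff -5.
- C: BR = c2, leader payoff -2.
- D: BR = c1, leader payoff 10.
- E: BR = c3, leader payoff -2.
R's induced payoffs are 0, -5, -2, 10, -2, so R commits to D. Subgame-perfect outcome: (D, c1) with payoffs (10, 10).
Now find the simultaneous Nash equilibrium.
R's best replies: c1→D; c2→D; c3→C.
Player 2's best replies: A→c1; B→c1; C→c2; D→c1; E→c3.
The unique mutual best reply is (D, c1), giving (10, 10).
Sequential outcome (D, c1) coincides with the Nash profile (D, c1).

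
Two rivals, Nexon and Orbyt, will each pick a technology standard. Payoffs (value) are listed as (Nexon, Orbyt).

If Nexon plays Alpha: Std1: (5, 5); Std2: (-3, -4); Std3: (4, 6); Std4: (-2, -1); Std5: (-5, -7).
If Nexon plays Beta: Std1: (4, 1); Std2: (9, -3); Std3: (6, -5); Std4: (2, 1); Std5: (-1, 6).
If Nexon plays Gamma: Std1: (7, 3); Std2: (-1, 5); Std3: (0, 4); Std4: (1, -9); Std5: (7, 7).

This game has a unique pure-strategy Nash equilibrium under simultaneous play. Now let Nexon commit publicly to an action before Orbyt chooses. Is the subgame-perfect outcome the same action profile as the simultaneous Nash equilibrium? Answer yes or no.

Orbyt best-responds to each possible Nexon move:
- Alpha: BR = Std3, leader payoff 4.
- Beta: BR = Std5, leader payoff -1.
- Gamma: BR = Std5, leader payoff 7.
Nexon's induced payoffs are 4, -1, 7, so Nexon commits to Gamma. Subgame-perfect outcome: (Gamma, Std5) with payoffs (7, 7).
For the simultaneous game, intersect best replies.
Nexon's best replies: Std1→Gamma; Std2→Beta; Std3→Beta; Std4→Beta; Std5→Gamma.
Orbyt's best replies: Alpha→Std3; Beta→Std5; Gamma→Std5.
Only (Gamma, Std5) has each player best-responding; Nash payoffs (7, 7).
Sequential outcome (Gamma, Std5) coincides with the Nash profile (Gamma, Std5).

yes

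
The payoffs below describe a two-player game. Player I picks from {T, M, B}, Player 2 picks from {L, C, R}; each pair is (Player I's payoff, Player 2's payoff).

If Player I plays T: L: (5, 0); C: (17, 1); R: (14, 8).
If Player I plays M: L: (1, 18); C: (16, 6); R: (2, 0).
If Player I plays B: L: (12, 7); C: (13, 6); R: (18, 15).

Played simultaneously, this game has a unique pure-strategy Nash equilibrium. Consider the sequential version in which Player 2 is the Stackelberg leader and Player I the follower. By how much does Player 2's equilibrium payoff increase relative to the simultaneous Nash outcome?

0

Backward induction with Player 2 moving first.
- L → Player I plays B (best of 5, 1, 12); Player 2 gets 7.
- C → Player I plays T (best of 17, 16, 13); Player 2 gets 1.
- R → Player I plays B (best of 14, 2, 18); Player 2 gets 15.
Maximizing over 7, 1, 15, Player 2 chooses R. Subgame-perfect outcome: (B, R) with payoffs (18, 15).
Now find the simultaneous Nash equilibrium.
Player I's best replies: L→B; C→T; R→B.
Player 2's best replies: T→R; M→L; B→R.
The unique mutual best reply is (B, R), giving (18, 15).
Player 2's commitment gain: 15 − 15 = 0.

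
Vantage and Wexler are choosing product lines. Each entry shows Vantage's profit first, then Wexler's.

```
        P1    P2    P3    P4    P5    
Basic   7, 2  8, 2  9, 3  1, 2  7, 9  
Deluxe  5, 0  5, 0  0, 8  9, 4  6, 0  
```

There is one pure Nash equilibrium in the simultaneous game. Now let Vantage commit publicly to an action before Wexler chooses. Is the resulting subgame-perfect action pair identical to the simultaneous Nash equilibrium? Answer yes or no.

yes

Wexler best-responds to each possible Vantage move:
- Basic → Wexler plays P5 (best of 2, 2, 3, 2, 9); Vantage gets 7.
- Deluxe → Wexler plays P3 (best of 0, 0, 8, 4, 0); Vantage gets 0.
Maximizing over 7, 0, Vantage chooses Basic. Subgame-perfect outcome: (Basic, P5) with payoffs (7, 9).
Under simultaneous play:
Vantage's best replies: P1→Basic; P2→Basic; P3→Basic; P4→Deluxe; P5→Basic.
Wexler's best replies: Basic→P5; Deluxe→P3.
Only (Basic, P5) has each player best-responding; Nash payoffs (7, 9).
Sequential outcome (Basic, P5) coincides with the Nash profile (Basic, P5).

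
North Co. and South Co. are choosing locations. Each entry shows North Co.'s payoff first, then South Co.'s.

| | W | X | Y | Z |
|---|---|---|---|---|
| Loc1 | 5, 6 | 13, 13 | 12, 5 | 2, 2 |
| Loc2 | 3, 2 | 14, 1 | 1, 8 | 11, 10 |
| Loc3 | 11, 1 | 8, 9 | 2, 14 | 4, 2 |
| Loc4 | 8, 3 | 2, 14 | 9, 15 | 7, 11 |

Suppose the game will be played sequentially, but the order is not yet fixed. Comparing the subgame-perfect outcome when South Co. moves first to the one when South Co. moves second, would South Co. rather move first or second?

second

If North Co. leads: South Co.'s best replies are Loc1→X, Loc2→Z, Loc3→Y, Loc4→Y; North Co.'s induced payoffs 13, 11, 2, 9; outcome (Loc1, X), payoffs (13, 13).
If South Co. leads: North Co.'s best replies are W→Loc3, X→Loc2, Y→Loc1, Z→Loc2; South Co.'s induced payoffs 1, 1, 5, 10; outcome (Loc2, Z), payoffs (11, 10).
South Co. gets 10 moving first and 13 moving second, so South Co. prefers to move second.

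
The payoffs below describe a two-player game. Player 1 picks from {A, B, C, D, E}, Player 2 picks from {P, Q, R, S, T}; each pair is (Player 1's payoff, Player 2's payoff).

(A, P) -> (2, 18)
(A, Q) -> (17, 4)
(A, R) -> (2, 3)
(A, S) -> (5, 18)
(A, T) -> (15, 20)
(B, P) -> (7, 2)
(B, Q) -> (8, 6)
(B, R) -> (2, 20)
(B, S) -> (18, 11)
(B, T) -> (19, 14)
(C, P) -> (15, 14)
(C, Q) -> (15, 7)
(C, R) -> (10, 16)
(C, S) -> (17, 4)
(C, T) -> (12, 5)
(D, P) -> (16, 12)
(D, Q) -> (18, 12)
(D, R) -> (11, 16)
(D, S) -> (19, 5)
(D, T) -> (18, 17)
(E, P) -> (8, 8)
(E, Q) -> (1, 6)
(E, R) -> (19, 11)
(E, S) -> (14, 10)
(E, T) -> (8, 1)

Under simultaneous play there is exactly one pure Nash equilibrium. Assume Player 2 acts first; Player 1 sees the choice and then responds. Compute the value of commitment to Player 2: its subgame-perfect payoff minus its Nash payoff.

3

Work backward from Player 1's decision.
- P: BR = D, leader payoff 12.
- Q: BR = D, leader payoff 12.
- R: BR = E, leader payoff 11.
- S: BR = D, leader payoff 5.
- T: BR = B, leader payoff 14.
Among 12, 12, 11, 5, 14, the best is 14 at T. Subgame-perfect outcome: (B, T) with payoffs (19, 14).
For the simultaneous game, intersect best replies.
Player 1's best replies: P→D; Q→D; R→E; S→D; T→B.
Player 2's best replies: A→T; B→R; C→R; D→T; E→R.
Only (E, R) has each player best-responding; Nash payoffs (19, 11).
Player 2's commitment gain: 14 − 11 = 3.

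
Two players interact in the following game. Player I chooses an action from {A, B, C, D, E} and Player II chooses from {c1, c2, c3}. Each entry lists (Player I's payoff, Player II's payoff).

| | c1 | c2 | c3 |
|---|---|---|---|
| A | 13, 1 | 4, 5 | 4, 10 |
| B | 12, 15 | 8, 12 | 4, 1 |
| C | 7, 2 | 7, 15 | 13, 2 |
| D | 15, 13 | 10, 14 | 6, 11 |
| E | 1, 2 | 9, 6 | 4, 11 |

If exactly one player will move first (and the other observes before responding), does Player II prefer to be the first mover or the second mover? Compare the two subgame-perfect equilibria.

second

If Player I leads: Player II's best replies are A→c3, B→c1, C→c2, D→c2, E→c3; Player I's induced payoffs 4, 12, 7, 10, 4; outcome (B, c1), payoffs (12, 15).
If Player II leads: Player I's best replies are c1→D, c2→D, c3→C; Player II's induced payoffs 13, 14, 2; outcome (D, c2), payoffs (10, 14).
Player II gets 14 moving first and 15 moving second, so Player II prefers to move second.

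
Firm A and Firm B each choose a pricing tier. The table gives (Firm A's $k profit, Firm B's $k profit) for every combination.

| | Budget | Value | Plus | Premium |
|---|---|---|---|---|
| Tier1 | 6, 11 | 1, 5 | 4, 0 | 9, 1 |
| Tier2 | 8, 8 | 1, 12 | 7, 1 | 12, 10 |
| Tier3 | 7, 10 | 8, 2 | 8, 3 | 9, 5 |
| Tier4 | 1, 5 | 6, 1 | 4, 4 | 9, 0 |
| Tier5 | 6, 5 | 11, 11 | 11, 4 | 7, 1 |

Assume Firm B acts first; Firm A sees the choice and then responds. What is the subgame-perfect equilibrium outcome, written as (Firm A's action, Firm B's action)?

Backward induction with Firm B moving first.
- Budget: Firm A compares 6, 8, 7, 1, 6 and picks Tier2; Firm B would get 8.
- Value: Firm A compares 1, 1, 8, 6, 11 and picks Tier5; Firm B would get 11.
- Plus: Firm A compares 4, 7, 8, 4, 11 and picks Tier5; Firm B would get 4.
- Premium: Firm A compares 9, 12, 9, 9, 7 and picks Tier2; Firm B would get 10.
Maximizing over 8, 11, 4, 10, Firm B chooses Value. Subgame-perfect outcome: (Tier5, Value) with payoffs (11, 11).

(Tier5, Value)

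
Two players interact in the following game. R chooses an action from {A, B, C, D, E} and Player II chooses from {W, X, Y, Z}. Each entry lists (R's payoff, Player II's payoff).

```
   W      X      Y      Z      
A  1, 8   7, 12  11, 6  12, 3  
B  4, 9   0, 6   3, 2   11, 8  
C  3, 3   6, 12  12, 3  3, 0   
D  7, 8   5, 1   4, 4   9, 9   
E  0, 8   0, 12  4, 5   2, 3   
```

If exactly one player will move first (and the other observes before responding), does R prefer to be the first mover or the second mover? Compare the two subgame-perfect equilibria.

first

If R leads: Player II's best replies are A→X, B→W, C→X, D→Z, E→X; R's induced payoffs 7, 4, 6, 9, 0; outcome (D, Z), payoffs (9, 9).
If Player II leads: R's best replies are W→D, X→A, Y→C, Z→A; Player II's induced payoffs 8, 12, 3, 3; outcome (A, X), payoffs (7, 12).
R gets 9 moving first and 7 moving second, so R prefers to move first.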